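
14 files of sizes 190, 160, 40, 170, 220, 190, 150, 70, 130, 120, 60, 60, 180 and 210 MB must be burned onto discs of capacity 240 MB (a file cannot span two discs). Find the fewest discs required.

10

Total = 220 + 210 + 190 + 190 + 180 + 170 + 160 + 150 + 130 + 120 + 70 + 60 + 60 + 40 = 1950 MB.
Lower bound: ⌈1950/240⌉ = 9 discs.
A packing using 10 discs:
  disc 1: 220 = 220
  disc 2: 210 = 210
  disc 3: 190 + 40 = 230
  disc 4: 190 = 190
  disc 5: 180 + 60 = 240
  disc 6: 170 + 70 = 240
  disc 7: 160 + 60 = 220
  disc 8: 150 = 150
  disc 9: 130 = 130
  disc 10: 120 = 120
No arrangement into 9 discs stays within capacity, so 10 is optimal.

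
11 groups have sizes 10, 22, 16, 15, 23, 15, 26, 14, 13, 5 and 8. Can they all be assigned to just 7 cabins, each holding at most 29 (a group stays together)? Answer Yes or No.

A valid assignment using 7 cabins:
  cabin 1: 26 = 26
  cabin 2: 23 + 5 = 28
  cabin 3: 22 = 22
  cabin 4: 16 + 13 = 29
  cabin 5: 15 + 14 = 29
  cabin 6: 15 + 10 = 25
  cabin 7: 8 = 8
Every load is within 29, so 7 cabins suffice.

Yes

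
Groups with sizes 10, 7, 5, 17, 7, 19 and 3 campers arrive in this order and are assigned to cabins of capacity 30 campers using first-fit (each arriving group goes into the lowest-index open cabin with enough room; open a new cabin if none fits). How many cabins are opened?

  10 → cabin 1 (new)  [load 10/30]
  7 → cabin 1  [load 17/30]
  5 → cabin 1  [load 22/30]
  17 → cabin 2 (new)  [load 17/30]
  7 → cabin 1  [load 29/30]
  19 → cabin 3 (new)  [load 19/30]
  3 → cabin 2  [load 20/30]
3 cabins opened.

3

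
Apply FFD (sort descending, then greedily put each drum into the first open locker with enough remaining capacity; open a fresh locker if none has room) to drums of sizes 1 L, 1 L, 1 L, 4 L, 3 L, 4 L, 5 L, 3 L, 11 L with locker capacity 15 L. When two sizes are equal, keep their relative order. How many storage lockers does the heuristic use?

Sorted descending: 11, 5, 4, 4, 3, 3, 1, 1, 1.
  11 → locker 1 (new)  [load 11/15]
  5 → locker 2 (new)  [load 5/15]
  4 → locker 1  [load 15/15]
  4 → locker 2  [load 9/15]
  3 → locker 2  [load 12/15]
  3 → locker 2  [load 15/15]
  1 → locker 3 (new)  [load 1/15]
  1 → locker 3  [load 2/15]
  1 → locker 3  [load 3/15]
3 storage lockers opened.

3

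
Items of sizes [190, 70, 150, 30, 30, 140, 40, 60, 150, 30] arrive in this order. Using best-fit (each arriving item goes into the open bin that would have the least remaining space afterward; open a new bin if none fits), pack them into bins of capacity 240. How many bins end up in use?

4

  190 → bin 1 (new)  [load 190/240]
  70 → bin 2 (new)  [load 70/240]
  150 → bin 2  [load 220/240]
  30 → bin 1  [load 220/240]
  30 → bin 3 (new)  [load 30/240]
  140 → bin 3  [load 170/240]
  40 → bin 3  [load 210/240]
  60 → bin 4 (new)  [load 60/240]
  150 → bin 4  [load 210/240]
  30 → bin 3  [load 240/240]
4 bins opened.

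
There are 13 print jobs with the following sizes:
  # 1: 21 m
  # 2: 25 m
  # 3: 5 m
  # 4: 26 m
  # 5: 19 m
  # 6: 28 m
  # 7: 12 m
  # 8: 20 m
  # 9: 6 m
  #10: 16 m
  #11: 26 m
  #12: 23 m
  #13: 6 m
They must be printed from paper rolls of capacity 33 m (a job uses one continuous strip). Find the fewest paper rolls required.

9

Total = 28 + 26 + 26 + 25 + 23 + 21 + 20 + 19 + 16 + 12 + 6 + 6 + 5 = 233 m.
Lower bound: ⌈233/33⌉ = 8 paper rolls.
A packing using 9 paper rolls:
  roll 1: 28 + 5 = 33
  roll 2: 26 + 6 = 32
  roll 3: 26 + 6 = 32
  roll 4: 25 = 25
  roll 5: 23 = 23
  roll 6: 21 + 12 = 33
  roll 7: 20 = 20
  roll 8: 19 = 19
  roll 9: 16 = 16
No arrangement into 8 paper rolls stays within capacity, so 9 is optimal.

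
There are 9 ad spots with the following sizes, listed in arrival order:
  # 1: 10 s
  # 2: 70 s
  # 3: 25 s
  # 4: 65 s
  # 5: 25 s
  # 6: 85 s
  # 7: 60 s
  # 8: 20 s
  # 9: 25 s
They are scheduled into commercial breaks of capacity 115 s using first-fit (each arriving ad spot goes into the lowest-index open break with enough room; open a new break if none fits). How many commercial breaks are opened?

4

  10 → break 1 (new)  [load 10/115]
  70 → break 1  [load 80/115]
  25 → break 1  [load 105/115]
  65 → break 2 (new)  [load 65/115]
  25 → break 2  [load 90/115]
  85 → break 3 (new)  [load 85/115]
  60 → break 4 (new)  [load 60/115]
  20 → break 2  [load 110/115]
  25 → break 3  [load 110/115]
4 commercial breaks opened.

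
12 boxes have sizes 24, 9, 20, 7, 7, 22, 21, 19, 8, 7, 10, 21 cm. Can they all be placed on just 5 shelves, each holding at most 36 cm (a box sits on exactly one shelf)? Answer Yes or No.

No

Total = 175 cm; ⌈175/36⌉ = 5.
6 boxes each exceed half the capacity and cannot share a shelf, forcing at least 6 shelves.
At least 6 shelves are required, but only 5 are allowed.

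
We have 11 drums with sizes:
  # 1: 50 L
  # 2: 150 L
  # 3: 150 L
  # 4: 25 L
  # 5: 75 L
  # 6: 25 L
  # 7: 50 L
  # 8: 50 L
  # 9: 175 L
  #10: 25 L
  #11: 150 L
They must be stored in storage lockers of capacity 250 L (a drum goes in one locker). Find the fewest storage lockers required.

Total = 175 + 150 + 150 + 150 + 75 + 50 + 50 + 50 + 25 + 25 + 25 = 925 L.
Lower bound: ⌈925/250⌉ = 4 storage lockers.
A packing using 4 storage lockers:
  locker 1: 175 + 75 = 250
  locker 2: 150 + 50 + 50 = 250
  locker 3: 150 + 50 + 25 + 25 = 250
  locker 4: 150 + 25 = 175
This matches the lower bound, so 4 is optimal.

4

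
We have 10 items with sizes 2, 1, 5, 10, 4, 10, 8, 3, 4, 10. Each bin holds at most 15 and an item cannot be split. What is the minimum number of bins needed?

Total = 10 + 10 + 10 + 8 + 5 + 4 + 4 + 3 + 2 + 1 = 57.
Lower bound: ⌈57/15⌉ = 4 bins.
A packing using 4 bins:
  bin 1: 10 + 5 = 15
  bin 2: 10 + 4 + 1 = 15
  bin 3: 10 + 4 = 14
  bin 4: 8 + 3 + 2 = 13
This matches the lower bound, so 4 is optimal.

4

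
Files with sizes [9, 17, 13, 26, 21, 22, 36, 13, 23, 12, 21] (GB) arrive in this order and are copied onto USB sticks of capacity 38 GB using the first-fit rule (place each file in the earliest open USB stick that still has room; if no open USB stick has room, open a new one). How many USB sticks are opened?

  9 → USB stick 1 (new)  [load 9/38]
  17 → USB stick 1  [load 26/38]
  13 → USB stick 2 (new)  [load 13/38]
  26 → USB stick 3 (new)  [load 26/38]
  21 → USB stick 2  [load 34/38]
  22 → USB stick 4 (new)  [load 22/38]
  36 → USB stick 5 (new)  [load 36/38]
  13 → USB stick 4  [load 35/38]
  23 → USB stick 6 (new)  [load 23/38]
  12 → USB stick 1  [load 38/38]
  21 → USB stick 7 (new)  [load 21/38]
7 USB sticks opened.

7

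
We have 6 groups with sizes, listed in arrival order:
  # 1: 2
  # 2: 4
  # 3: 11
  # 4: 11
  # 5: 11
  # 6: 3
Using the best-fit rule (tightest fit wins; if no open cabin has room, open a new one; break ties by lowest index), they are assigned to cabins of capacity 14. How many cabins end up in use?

  2 → cabin 1 (new)  [load 2/14]
  4 → cabin 1  [load 6/14]
  11 → cabin 2 (new)  [load 11/14]
  11 → cabin 3 (new)  [load 11/14]
  11 → cabin 4 (new)  [load 11/14]
  3 → cabin 2  [load 14/14]
4 cabins opened.

4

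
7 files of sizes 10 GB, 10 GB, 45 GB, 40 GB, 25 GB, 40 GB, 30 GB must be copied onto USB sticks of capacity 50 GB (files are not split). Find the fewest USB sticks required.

5

Total = 45 + 40 + 40 + 30 + 25 + 10 + 10 = 200 GB.
Lower bound: ⌈200/50⌉ = 4 USB sticks.
A packing using 5 USB sticks:
  USB stick 1: 45 = 45
  USB stick 2: 40 + 10 = 50
  USB stick 3: 40 + 10 = 50
  USB stick 4: 30 = 30
  USB stick 5: 25 = 25
No arrangement into 4 USB sticks stays within capacity, so 5 is optimal.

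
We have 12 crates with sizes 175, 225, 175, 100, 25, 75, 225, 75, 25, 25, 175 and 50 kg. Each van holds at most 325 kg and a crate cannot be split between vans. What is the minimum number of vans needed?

5

Total = 225 + 225 + 175 + 175 + 175 + 100 + 75 + 75 + 50 + 25 + 25 + 25 = 1350 kg.
Lower bound: ⌈1350/325⌉ = 5 vans.
A packing using 5 vans:
  van 1: 225 + 100 = 325
  van 2: 225 + 75 + 25 = 325
  van 3: 175 + 75 + 50 + 25 = 325
  van 4: 175 + 25 = 200
  van 5: 175 = 175
This matches the lower bound, so 5 is optimal.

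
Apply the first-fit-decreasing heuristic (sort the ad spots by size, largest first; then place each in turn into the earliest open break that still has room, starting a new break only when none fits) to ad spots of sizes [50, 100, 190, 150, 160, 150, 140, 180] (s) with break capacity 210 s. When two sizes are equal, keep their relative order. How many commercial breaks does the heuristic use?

7

Sorted descending: 190, 180, 160, 150, 150, 140, 100, 50.
  190 → break 1 (new)  [load 190/210]
  180 → break 2 (new)  [load 180/210]
  160 → break 3 (new)  [load 160/210]
  150 → break 4 (new)  [load 150/210]
  150 → break 5 (new)  [load 150/210]
  140 → break 6 (new)  [load 140/210]
  100 → break 7 (new)  [load 100/210]
  50 → break 3  [load 210/210]
7 commercial breaks opened.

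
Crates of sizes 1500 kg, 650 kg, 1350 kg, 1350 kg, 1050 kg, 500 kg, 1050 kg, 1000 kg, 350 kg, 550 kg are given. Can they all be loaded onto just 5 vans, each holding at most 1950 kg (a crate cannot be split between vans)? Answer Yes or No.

Total = 9350 kg; ⌈9350/1950⌉ = 5.
6 crates each exceed half the capacity and cannot share a van, forcing at least 6 vans.
At least 6 vans are required, but only 5 are allowed.

No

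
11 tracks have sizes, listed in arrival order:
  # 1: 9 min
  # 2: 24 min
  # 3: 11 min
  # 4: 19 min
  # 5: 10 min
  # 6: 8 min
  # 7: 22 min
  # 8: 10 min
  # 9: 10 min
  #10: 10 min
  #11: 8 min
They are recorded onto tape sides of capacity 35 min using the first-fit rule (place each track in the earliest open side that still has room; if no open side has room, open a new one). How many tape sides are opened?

5

  9 → side 1 (new)  [load 9/35]
  24 → side 1  [load 33/35]
  11 → side 2 (new)  [load 11/35]
  19 → side 2  [load 30/35]
  10 → side 3 (new)  [load 10/35]
  8 → side 3  [load 18/35]
  22 → side 4 (new)  [load 22/35]
  10 → side 3  [load 28/35]
  10 → side 4  [load 32/35]
  10 → side 5 (new)  [load 10/35]
  8 → side 5  [load 18/35]
5 tape sides opened.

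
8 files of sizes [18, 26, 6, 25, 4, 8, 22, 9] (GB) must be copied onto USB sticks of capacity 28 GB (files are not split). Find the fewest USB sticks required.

Total = 26 + 25 + 22 + 18 + 9 + 8 + 6 + 4 = 118 GB.
Lower bound: ⌈118/28⌉ = 5 USB sticks.
A packing using 5 USB sticks:
  USB stick 1: 26 = 26
  USB stick 2: 25 = 25
  USB stick 3: 22 + 6 = 28
  USB stick 4: 18 + 9 = 27
  USB stick 5: 8 + 4 = 12
This matches the lower bound, so 5 is optimal.

5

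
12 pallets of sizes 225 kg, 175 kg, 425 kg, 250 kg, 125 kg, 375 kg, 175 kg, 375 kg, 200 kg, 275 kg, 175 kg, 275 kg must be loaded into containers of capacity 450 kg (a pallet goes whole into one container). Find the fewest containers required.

8

Total = 425 + 375 + 375 + 275 + 275 + 250 + 225 + 200 + 175 + 175 + 175 + 125 = 3050 kg.
Lower bound: ⌈3050/450⌉ = 7 containers.
A packing using 8 containers:
  container 1: 425 = 425
  container 2: 375 = 375
  container 3: 375 = 375
  container 4: 275 + 175 = 450
  container 5: 275 + 175 = 450
  container 6: 250 + 200 = 450
  container 7: 225 + 175 = 400
  container 8: 125 = 125
No arrangement into 7 containers stays within capacity, so 8 is optimal.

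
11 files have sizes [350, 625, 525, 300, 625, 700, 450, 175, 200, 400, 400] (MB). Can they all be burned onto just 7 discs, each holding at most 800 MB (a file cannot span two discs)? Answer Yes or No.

Yes

A valid assignment using 7 discs:
  disc 1: 700 = 700
  disc 2: 625 + 175 = 800
  disc 3: 625 = 625
  disc 4: 525 + 200 = 725
  disc 5: 450 + 350 = 800
  disc 6: 400 + 400 = 800
  disc 7: 300 = 300
Every load is within 800 MB, so 7 discs suffice.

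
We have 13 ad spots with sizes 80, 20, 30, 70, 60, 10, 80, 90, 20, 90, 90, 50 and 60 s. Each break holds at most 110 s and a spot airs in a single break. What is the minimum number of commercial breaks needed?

8

Total = 90 + 90 + 90 + 80 + 80 + 70 + 60 + 60 + 50 + 30 + 20 + 20 + 10 = 750 s.
Lower bound: ⌈750/110⌉ = 7 commercial breaks.
Also, 8 ad spots each exceed 55 s, and no two of those can share a break, so at least 8 commercial breaks are needed.
A packing using 8 commercial breaks:
  break 1: 90 + 20 = 110
  break 2: 90 + 20 = 110
  break 3: 90 + 10 = 100
  break 4: 80 + 30 = 110
  break 5: 80 = 80
  break 6: 70 = 70
  break 7: 60 + 50 = 110
  break 8: 60 = 60
This matches the lower bound, so 8 is optimal.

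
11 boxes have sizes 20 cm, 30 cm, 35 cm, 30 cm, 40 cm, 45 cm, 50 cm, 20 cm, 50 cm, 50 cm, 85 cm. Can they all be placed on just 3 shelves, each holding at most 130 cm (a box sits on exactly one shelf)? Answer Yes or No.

Total = 455 cm; ⌈455/130⌉ = 4.
At least 4 shelves are required, but only 3 are allowed.

No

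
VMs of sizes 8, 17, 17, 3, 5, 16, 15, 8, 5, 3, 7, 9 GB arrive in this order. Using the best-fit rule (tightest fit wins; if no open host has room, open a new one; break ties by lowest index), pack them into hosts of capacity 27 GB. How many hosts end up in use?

  8 → host 1 (new)  [load 8/27]
  17 → host 1  [load 25/27]
  17 → host 2 (new)  [load 17/27]
  3 → host 2  [load 20/27]
  5 → host 2  [load 25/27]
  16 → host 3 (new)  [load 16/27]
  15 → host 4 (new)  [load 15/27]
  8 → host 3  [load 24/27]
  5 → host 4  [load 20/27]
  3 → host 3  [load 27/27]
  7 → host 4  [load 27/27]
  9 → host 5 (new)  [load 9/27]
5 hosts opened.

5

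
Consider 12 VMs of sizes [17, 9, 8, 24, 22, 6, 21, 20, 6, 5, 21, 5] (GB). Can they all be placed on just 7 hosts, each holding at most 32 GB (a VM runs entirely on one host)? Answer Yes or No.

A valid assignment using 6 hosts:
  host 1: 24 + 8 = 32
  host 2: 22 + 9 = 31
  host 3: 21 + 6 + 5 = 32
  host 4: 21 + 6 + 5 = 32
  host 5: 20 = 20
  host 6: 17 = 17
That uses only 6 ≤ 7, so 7 hosts are enough.

Yes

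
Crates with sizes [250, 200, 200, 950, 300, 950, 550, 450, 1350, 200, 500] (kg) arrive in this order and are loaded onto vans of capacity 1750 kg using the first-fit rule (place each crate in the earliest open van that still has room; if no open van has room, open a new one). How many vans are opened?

  250 → van 1 (new)  [load 250/1750]
  200 → van 1  [load 450/1750]
  200 → van 1  [load 650/1750]
  950 → van 1  [load 1600/1750]
  300 → van 2 (new)  [load 300/1750]
  950 → van 2  [load 1250/1750]
  550 → van 3 (new)  [load 550/1750]
  450 → van 2  [load 1700/1750]
  1350 → van 4 (new)  [load 1350/1750]
  200 → van 3  [load 750/1750]
  500 → van 3  [load 1250/1750]
4 vans opened.

4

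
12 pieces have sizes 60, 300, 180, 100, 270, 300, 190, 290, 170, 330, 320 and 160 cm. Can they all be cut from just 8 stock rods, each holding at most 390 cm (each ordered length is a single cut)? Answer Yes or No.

Yes

A valid assignment using 8 stock rods:
  stock rod 1: 330 + 60 = 390
  stock rod 2: 320 = 320
  stock rod 3: 300 = 300
  stock rod 4: 300 = 300
  stock rod 5: 290 + 100 = 390
  stock rod 6: 270 = 270
  stock rod 7: 190 + 180 = 370
  stock rod 8: 170 + 160 = 330
Every load is within 390 cm, so 8 stock rods suffice.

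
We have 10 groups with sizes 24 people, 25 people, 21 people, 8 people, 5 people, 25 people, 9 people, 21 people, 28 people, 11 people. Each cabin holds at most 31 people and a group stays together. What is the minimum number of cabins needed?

Total = 28 + 25 + 25 + 24 + 21 + 21 + 11 + 9 + 8 + 5 = 177 people.
Lower bound: ⌈177/31⌉ = 6 cabins.
A packing using 7 cabins:
  cabin 1: 28 = 28
  cabin 2: 25 + 5 = 30
  cabin 3: 25 = 25
  cabin 4: 24 = 24
  cabin 5: 21 + 9 = 30
  cabin 6: 21 + 8 = 29
  cabin 7: 11 = 11
No arrangement into 6 cabins stays within capacity, so 7 is optimal.

7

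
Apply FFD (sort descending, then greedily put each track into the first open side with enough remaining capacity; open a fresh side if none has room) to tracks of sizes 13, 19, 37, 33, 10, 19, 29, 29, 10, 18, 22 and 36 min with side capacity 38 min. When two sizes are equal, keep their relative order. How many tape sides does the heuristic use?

8

Sorted descending: 37, 36, 33, 29, 29, 22, 19, 19, 18, 13, 10, 10.
  37 → side 1 (new)  [load 37/38]
  36 → side 2 (new)  [load 36/38]
  33 → side 3 (new)  [load 33/38]
  29 → side 4 (new)  [load 29/38]
  29 → side 5 (new)  [load 29/38]
  22 → side 6 (new)  [load 22/38]
  19 → side 7 (new)  [load 19/38]
  19 → side 7  [load 38/38]
  18 → side 8 (new)  [load 18/38]
  13 → side 6  [load 35/38]
  10 → side 8  [load 28/38]
  10 → side 8  [load 38/38]
8 tape sides opened.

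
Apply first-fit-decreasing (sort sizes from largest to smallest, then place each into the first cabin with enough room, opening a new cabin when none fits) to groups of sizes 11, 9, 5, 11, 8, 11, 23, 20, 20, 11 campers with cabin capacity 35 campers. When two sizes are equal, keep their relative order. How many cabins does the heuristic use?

4

Sorted descending: 23, 20, 20, 11, 11, 11, 11, 9, 8, 5.
  23 → cabin 1 (new)  [load 23/35]
  20 → cabin 2 (new)  [load 20/35]
  20 → cabin 3 (new)  [load 20/35]
  11 → cabin 1  [load 34/35]
  11 → cabin 2  [load 31/35]
  11 → cabin 3  [load 31/35]
  11 → cabin 4 (new)  [load 11/35]
  9 → cabin 4  [load 20/35]
  8 → cabin 4  [load 28/35]
  5 → cabin 4  [load 33/35]
4 cabins opened.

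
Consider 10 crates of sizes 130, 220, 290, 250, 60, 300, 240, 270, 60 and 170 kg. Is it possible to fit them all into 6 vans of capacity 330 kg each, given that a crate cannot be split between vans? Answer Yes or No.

No

Total = 1990 kg; ⌈1990/330⌉ = 7.
At least 7 vans are required, but only 6 are allowed.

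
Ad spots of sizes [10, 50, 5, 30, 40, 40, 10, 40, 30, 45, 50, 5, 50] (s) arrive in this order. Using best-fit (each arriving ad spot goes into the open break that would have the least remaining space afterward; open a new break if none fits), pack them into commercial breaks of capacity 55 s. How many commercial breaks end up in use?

  10 → break 1 (new)  [load 10/55]
  50 → break 2 (new)  [load 50/55]
  5 → break 2  [load 55/55]
  30 → break 1  [load 40/55]
  40 → break 3 (new)  [load 40/55]
  40 → break 4 (new)  [load 40/55]
  10 → break 1  [load 50/55]
  40 → break 5 (new)  [load 40/55]
  30 → break 6 (new)  [load 30/55]
  45 → break 7 (new)  [load 45/55]
  50 → break 8 (new)  [load 50/55]
  5 → break 1  [load 55/55]
  50 → break 9 (new)  [load 50/55]
9 commercial breaks opened.

9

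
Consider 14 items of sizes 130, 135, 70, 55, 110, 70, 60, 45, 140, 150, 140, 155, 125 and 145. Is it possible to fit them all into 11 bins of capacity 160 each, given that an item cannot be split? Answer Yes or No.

A valid assignment using 11 bins:
  bin 1: 155 = 155
  bin 2: 150 = 150
  bin 3: 145 = 145
  bin 4: 140 = 140
  bin 5: 140 = 140
  bin 6: 135 = 135
  bin 7: 130 = 130
  bin 8: 125 = 125
  bin 9: 110 + 45 = 155
  bin 10: 70 + 70 = 140
  bin 11: 60 + 55 = 115
Every load is within 160, so 11 bins suffice.

Yes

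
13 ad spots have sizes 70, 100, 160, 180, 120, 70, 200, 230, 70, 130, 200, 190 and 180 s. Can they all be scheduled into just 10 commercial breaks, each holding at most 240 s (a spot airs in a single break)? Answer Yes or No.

A valid assignment using 10 commercial breaks:
  break 1: 230 = 230
  break 2: 200 = 200
  break 3: 200 = 200
  break 4: 190 = 190
  break 5: 180 = 180
  break 6: 180 = 180
  break 7: 160 + 70 = 230
  break 8: 130 + 100 = 230
  break 9: 120 + 70 = 190
  break 10: 70 = 70
Every load is within 240 s, so 10 commercial breaks suffice.

Yes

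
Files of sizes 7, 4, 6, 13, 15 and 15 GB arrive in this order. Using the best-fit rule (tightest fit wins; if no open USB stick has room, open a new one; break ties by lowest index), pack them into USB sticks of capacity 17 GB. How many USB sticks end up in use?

4

  7 → USB stick 1 (new)  [load 7/17]
  4 → USB stick 1  [load 11/17]
  6 → USB stick 1  [load 17/17]
  13 → USB stick 2 (new)  [load 13/17]
  15 → USB stick 3 (new)  [load 15/17]
  15 → USB stick 4 (new)  [load 15/17]
4 USB sticks opened.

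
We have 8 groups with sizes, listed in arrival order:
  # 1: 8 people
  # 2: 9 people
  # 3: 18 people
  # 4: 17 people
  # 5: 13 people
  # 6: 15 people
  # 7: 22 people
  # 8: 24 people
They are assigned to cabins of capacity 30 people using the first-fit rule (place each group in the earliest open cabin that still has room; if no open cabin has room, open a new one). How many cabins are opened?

  8 → cabin 1 (new)  [load 8/30]
  9 → cabin 1  [load 17/30]
  18 → cabin 2 (new)  [load 18/30]
  17 → cabin 3 (new)  [load 17/30]
  13 → cabin 1  [load 30/30]
  15 → cabin 4 (new)  [load 15/30]
  22 → cabin 5 (new)  [load 22/30]
  24 → cabin 6 (new)  [load 24/30]
6 cabins opened.

6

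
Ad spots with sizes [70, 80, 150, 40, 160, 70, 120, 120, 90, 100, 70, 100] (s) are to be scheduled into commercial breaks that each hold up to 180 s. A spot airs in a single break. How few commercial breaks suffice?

Total = 160 + 150 + 120 + 120 + 100 + 100 + 90 + 80 + 70 + 70 + 70 + 40 = 1170 s.
Lower bound: ⌈1170/180⌉ = 7 commercial breaks.
A packing using 8 commercial breaks:
  break 1: 160 = 160
  break 2: 150 = 150
  break 3: 120 + 40 = 160
  break 4: 120 = 120
  break 5: 100 + 80 = 180
  break 6: 100 + 70 = 170
  break 7: 90 + 70 = 160
  break 8: 70 = 70
No arrangement into 7 commercial breaks stays within capacity, so 8 is optimal.

8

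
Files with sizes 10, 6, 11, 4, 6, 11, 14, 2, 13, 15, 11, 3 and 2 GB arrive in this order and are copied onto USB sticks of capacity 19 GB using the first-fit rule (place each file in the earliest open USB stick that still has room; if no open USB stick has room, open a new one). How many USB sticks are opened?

  10 → USB stick 1 (new)  [load 10/19]
  6 → USB stick 1  [load 16/19]
  11 → USB stick 2 (new)  [load 11/19]
  4 → USB stick 2  [load 15/19]
  6 → USB stick 3 (new)  [load 6/19]
  11 → USB stick 3  [load 17/19]
  14 → USB stick 4 (new)  [load 14/19]
  2 → USB stick 1  [load 18/19]
  13 → USB stick 5 (new)  [load 13/19]
  15 → USB stick 6 (new)  [load 15/19]
  11 → USB stick 7 (new)  [load 11/19]
  3 → USB stick 2  [load 18/19]
  2 → USB stick 3  [load 19/19]
7 USB sticks opened.

7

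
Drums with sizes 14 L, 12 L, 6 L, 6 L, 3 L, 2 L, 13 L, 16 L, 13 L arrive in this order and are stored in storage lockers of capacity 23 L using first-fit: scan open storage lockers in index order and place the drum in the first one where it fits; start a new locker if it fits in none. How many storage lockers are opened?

  14 → locker 1 (new)  [load 14/23]
  12 → locker 2 (new)  [load 12/23]
  6 → locker 1  [load 20/23]
  6 → locker 2  [load 18/23]
  3 → locker 1  [load 23/23]
  2 → locker 2  [load 20/23]
  13 → locker 3 (new)  [load 13/23]
  16 → locker 4 (new)  [load 16/23]
  13 → locker 5 (new)  [load 13/23]
5 storage lockers opened.

5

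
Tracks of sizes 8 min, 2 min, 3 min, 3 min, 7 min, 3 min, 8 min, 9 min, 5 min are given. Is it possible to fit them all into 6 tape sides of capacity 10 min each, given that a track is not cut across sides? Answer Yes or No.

Yes

A valid assignment using 6 tape sides:
  side 1: 9 = 9
  side 2: 8 + 2 = 10
  side 3: 8 = 8
  side 4: 7 + 3 = 10
  side 5: 5 + 3 = 8
  side 6: 3 = 3
Every load is within 10 min, so 6 tape sides suffice.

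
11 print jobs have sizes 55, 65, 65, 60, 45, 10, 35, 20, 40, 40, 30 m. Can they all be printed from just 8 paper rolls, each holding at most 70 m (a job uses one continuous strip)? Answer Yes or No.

A valid assignment using 8 paper rolls:
  roll 1: 65 = 65
  roll 2: 65 = 65
  roll 3: 60 + 10 = 70
  roll 4: 55 = 55
  roll 5: 45 + 20 = 65
  roll 6: 40 + 30 = 70
  roll 7: 40 = 40
  roll 8: 35 = 35
Every load is within 70 m, so 8 paper rolls suffice.

Yes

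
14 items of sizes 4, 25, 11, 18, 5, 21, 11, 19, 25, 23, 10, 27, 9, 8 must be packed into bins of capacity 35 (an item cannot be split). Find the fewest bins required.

7

Total = 27 + 25 + 25 + 23 + 21 + 19 + 18 + 11 + 11 + 10 + 9 + 8 + 5 + 4 = 216.
Lower bound: ⌈216/35⌉ = 7 bins.
A packing using 7 bins:
  bin 1: 27 + 8 = 35
  bin 2: 25 + 10 = 35
  bin 3: 25 + 9 = 34
  bin 4: 23 + 11 = 34
  bin 5: 21 + 11 = 32
  bin 6: 19 + 5 + 4 = 28
  bin 7: 18 = 18
This matches the lower bound, so 7 is optimal.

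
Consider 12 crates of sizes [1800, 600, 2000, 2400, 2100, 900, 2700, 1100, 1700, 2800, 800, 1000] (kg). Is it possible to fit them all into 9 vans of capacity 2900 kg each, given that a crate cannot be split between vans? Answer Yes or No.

Yes

A valid assignment using 8 vans:
  van 1: 2800 = 2800
  van 2: 2700 = 2700
  van 3: 2400 = 2400
  van 4: 2100 + 800 = 2900
  van 5: 2000 + 900 = 2900
  van 6: 1800 + 1100 = 2900
  van 7: 1700 + 1000 = 2700
  van 8: 600 = 600
That uses only 8 ≤ 9, so 9 vans are enough.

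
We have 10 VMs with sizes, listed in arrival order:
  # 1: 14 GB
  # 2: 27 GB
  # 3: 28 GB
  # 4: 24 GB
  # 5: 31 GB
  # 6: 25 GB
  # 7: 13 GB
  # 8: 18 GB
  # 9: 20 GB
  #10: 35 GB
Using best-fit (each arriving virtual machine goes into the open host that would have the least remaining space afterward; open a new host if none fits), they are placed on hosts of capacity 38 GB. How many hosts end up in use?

7

  14 → host 1 (new)  [load 14/38]
  27 → host 2 (new)  [load 27/38]
  28 → host 3 (new)  [load 28/38]
  24 → host 1  [load 38/38]
  31 → host 4 (new)  [load 31/38]
  25 → host 5 (new)  [load 25/38]
  13 → host 5  [load 38/38]
  18 → host 6 (new)  [load 18/38]
  20 → host 6  [load 38/38]
  35 → host 7 (new)  [load 35/38]
7 hosts opened.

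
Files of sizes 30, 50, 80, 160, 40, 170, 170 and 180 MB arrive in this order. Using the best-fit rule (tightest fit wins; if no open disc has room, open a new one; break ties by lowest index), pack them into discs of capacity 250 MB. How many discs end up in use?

5

  30 → disc 1 (new)  [load 30/250]
  50 → disc 1  [load 80/250]
  80 → disc 1  [load 160/250]
  160 → disc 2 (new)  [load 160/250]
  40 → disc 1  [load 200/250]
  170 → disc 3 (new)  [load 170/250]
  170 → disc 4 (new)  [load 170/250]
  180 → disc 5 (new)  [load 180/250]
5 discs opened.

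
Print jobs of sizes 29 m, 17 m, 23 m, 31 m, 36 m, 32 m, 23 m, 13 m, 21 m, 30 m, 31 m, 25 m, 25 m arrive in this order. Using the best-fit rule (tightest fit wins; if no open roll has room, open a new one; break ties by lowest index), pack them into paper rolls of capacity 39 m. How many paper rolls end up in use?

11

  29 → roll 1 (new)  [load 29/39]
  17 → roll 2 (new)  [load 17/39]
  23 → roll 3 (new)  [load 23/39]
  31 → roll 4 (new)  [load 31/39]
  36 → roll 5 (new)  [load 36/39]
  32 → roll 6 (new)  [load 32/39]
  23 → roll 7 (new)  [load 23/39]
  13 → roll 3  [load 36/39]
  21 → roll 2  [load 38/39]
  30 → roll 8 (new)  [load 30/39]
  31 → roll 9 (new)  [load 31/39]
  25 → roll 10 (new)  [load 25/39]
  25 → roll 11 (new)  [load 25/39]
11 paper rolls opened.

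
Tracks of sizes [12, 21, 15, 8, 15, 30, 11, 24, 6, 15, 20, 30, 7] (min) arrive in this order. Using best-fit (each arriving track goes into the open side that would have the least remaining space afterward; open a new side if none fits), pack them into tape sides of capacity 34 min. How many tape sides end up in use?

7

  12 → side 1 (new)  [load 12/34]
  21 → side 1  [load 33/34]
  15 → side 2 (new)  [load 15/34]
  8 → side 2  [load 23/34]
  15 → side 3 (new)  [load 15/34]
  30 → side 4 (new)  [load 30/34]
  11 → side 2  [load 34/34]
  24 → side 5 (new)  [load 24/34]
  6 → side 5  [load 30/34]
  15 → side 3  [load 30/34]
  20 → side 6 (new)  [load 20/34]
  30 → side 7 (new)  [load 30/34]
  7 → side 6  [load 27/34]
7 tape sides opened.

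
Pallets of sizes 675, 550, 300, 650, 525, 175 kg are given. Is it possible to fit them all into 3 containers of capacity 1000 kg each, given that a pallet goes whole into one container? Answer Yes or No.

No

Total = 2875 kg; ⌈2875/1000⌉ = 3.
4 pallets each exceed half the capacity and cannot share a container, forcing at least 4 containers.
At least 4 containers are required, but only 3 are allowed.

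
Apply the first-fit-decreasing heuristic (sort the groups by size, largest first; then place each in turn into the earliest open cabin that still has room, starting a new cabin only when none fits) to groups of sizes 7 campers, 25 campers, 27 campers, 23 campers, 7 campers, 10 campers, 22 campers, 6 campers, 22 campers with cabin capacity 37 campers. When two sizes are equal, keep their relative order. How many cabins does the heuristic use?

5

Sorted descending: 27, 25, 23, 22, 22, 10, 7, 7, 6.
  27 → cabin 1 (new)  [load 27/37]
  25 → cabin 2 (new)  [load 25/37]
  23 → cabin 3 (new)  [load 23/37]
  22 → cabin 4 (new)  [load 22/37]
  22 → cabin 5 (new)  [load 22/37]
  10 → cabin 1  [load 37/37]
  7 → cabin 2  [load 32/37]
  7 → cabin 3  [load 30/37]
  6 → cabin 3  [load 36/37]
5 cabins opened.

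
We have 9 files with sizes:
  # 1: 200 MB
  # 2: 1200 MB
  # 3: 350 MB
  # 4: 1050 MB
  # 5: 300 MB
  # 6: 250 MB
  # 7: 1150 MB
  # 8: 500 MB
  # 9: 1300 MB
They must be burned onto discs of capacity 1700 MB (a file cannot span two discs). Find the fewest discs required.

Total = 1300 + 1200 + 1150 + 1050 + 500 + 350 + 300 + 250 + 200 = 6300 MB.
Lower bound: ⌈6300/1700⌉ = 4 discs.
A packing using 4 discs:
  disc 1: 1300 + 350 = 1650
  disc 2: 1200 + 500 = 1700
  disc 3: 1150 + 300 + 250 = 1700
  disc 4: 1050 + 200 = 1250
This matches the lower bound, so 4 is optimal.

4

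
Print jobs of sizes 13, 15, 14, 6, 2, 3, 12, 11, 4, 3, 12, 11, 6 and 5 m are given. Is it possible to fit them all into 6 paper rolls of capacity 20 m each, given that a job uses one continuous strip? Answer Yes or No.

Total = 117 m; ⌈117/20⌉ = 6.
7 print jobs each exceed half the capacity and cannot share a roll, forcing at least 7 paper rolls.
At least 7 paper rolls are required, but only 6 are allowed.

No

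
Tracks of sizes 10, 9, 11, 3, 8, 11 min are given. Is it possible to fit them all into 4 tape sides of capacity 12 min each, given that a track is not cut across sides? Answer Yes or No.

Total = 52 min; ⌈52/12⌉ = 5.
At least 5 tape sides are required, but only 4 are allowed.

No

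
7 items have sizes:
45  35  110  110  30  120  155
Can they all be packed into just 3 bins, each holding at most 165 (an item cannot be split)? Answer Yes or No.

No

Total = 605; ⌈605/165⌉ = 4.
At least 4 bins are required, but only 3 are allowed.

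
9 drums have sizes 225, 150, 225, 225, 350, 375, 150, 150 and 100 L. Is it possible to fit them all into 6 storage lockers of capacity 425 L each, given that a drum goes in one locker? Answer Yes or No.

Yes

A valid assignment using 6 storage lockers:
  locker 1: 375 = 375
  locker 2: 350 = 350
  locker 3: 225 + 150 = 375
  locker 4: 225 + 150 = 375
  locker 5: 225 + 150 = 375
  locker 6: 100 = 100
Every load is within 425 L, so 6 storage lockers suffice.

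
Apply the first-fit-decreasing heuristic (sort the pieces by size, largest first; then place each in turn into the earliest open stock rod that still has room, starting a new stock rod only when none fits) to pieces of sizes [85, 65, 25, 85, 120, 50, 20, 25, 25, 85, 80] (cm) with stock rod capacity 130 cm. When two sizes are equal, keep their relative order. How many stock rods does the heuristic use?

6

Sorted descending: 120, 85, 85, 85, 80, 65, 50, 25, 25, 25, 20.
  120 → stock rod 1 (new)  [load 120/130]
  85 → stock rod 2 (new)  [load 85/130]
  85 → stock rod 3 (new)  [load 85/130]
  85 → stock rod 4 (new)  [load 85/130]
  80 → stock rod 5 (new)  [load 80/130]
  65 → stock rod 6 (new)  [load 65/130]
  50 → stock rod 5  [load 130/130]
  25 → stock rod 2  [load 110/130]
  25 → stock rod 3  [load 110/130]
  25 → stock rod 4  [load 110/130]
  20 → stock rod 2  [load 130/130]
6 stock rods opened.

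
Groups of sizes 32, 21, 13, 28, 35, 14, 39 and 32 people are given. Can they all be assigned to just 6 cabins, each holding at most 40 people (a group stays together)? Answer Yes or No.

No

Total = 214 people; ⌈214/40⌉ = 6.
The bound of 6 does not rule out 6, but exhaustive search shows no assignment into 6 cabins of capacity 40 people exists — the minimum is 7.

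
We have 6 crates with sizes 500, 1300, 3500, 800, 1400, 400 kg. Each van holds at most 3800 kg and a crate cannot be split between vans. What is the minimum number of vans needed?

3

Total = 3500 + 1400 + 1300 + 800 + 500 + 400 = 7900 kg.
Lower bound: ⌈7900/3800⌉ = 3 vans.
A packing using 3 vans:
  van 1: 3500 = 3500
  van 2: 1400 + 1300 + 800 = 3500
  van 3: 500 + 400 = 900
This matches the lower bound, so 3 is optimal.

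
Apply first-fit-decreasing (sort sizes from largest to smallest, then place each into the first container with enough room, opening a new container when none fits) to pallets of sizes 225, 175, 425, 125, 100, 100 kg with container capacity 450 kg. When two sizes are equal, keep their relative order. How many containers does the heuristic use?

Sorted descending: 425, 225, 175, 125, 100, 100.
  425 → container 1 (new)  [load 425/450]
  225 → container 2 (new)  [load 225/450]
  175 → container 2  [load 400/450]
  125 → container 3 (new)  [load 125/450]
  100 → container 3  [load 225/450]
  100 → container 3  [load 325/450]
3 containers opened.

3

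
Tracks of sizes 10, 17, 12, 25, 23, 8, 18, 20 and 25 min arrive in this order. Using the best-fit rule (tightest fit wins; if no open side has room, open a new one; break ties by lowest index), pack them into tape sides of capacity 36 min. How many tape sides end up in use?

6

  10 → side 1 (new)  [load 10/36]
  17 → side 1  [load 27/36]
  12 → side 2 (new)  [load 12/36]
  25 → side 3 (new)  [load 25/36]
  23 → side 2  [load 35/36]
  8 → side 1  [load 35/36]
  18 → side 4 (new)  [load 18/36]
  20 → side 5 (new)  [load 20/36]
  25 → side 6 (new)  [load 25/36]
6 tape sides opened.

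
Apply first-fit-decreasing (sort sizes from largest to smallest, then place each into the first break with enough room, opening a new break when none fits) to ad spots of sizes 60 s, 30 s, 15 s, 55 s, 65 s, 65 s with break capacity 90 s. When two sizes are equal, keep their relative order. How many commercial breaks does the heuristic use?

4

Sorted descending: 65, 65, 60, 55, 30, 15.
  65 → break 1 (new)  [load 65/90]
  65 → break 2 (new)  [load 65/90]
  60 → break 3 (new)  [load 60/90]
  55 → break 4 (new)  [load 55/90]
  30 → break 3  [load 90/90]
  15 → break 1  [load 80/90]
4 commercial breaks opened.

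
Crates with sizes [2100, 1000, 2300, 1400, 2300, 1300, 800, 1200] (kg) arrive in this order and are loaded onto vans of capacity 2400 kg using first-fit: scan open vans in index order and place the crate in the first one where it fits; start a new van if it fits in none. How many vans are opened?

  2100 → van 1 (new)  [load 2100/2400]
  1000 → van 2 (new)  [load 1000/2400]
  2300 → van 3 (new)  [load 2300/2400]
  1400 → van 2  [load 2400/2400]
  2300 → van 4 (new)  [load 2300/2400]
  1300 → van 5 (new)  [load 1300/2400]
  800 → van 5  [load 2100/2400]
  1200 → van 6 (new)  [load 1200/2400]
6 vans opened.

6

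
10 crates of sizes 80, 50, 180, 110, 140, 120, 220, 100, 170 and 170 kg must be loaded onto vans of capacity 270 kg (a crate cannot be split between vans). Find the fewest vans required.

Total = 220 + 180 + 170 + 170 + 140 + 120 + 110 + 100 + 80 + 50 = 1340 kg.
Lower bound: ⌈1340/270⌉ = 5 vans.
A packing using 6 vans:
  van 1: 220 + 50 = 270
  van 2: 180 + 80 = 260
  van 3: 170 + 100 = 270
  van 4: 170 = 170
  van 5: 140 + 120 = 260
  van 6: 110 = 110
No arrangement into 5 vans stays within capacity, so 6 is optimal.

6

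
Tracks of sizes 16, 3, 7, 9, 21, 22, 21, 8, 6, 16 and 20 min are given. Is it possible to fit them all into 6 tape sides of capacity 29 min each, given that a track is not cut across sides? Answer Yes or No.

A valid assignment using 6 tape sides:
  side 1: 22 + 7 = 29
  side 2: 21 + 8 = 29
  side 3: 21 + 6 = 27
  side 4: 20 + 9 = 29
  side 5: 16 + 3 = 19
  side 6: 16 = 16
Every load is within 29 min, so 6 tape sides suffice.

Yes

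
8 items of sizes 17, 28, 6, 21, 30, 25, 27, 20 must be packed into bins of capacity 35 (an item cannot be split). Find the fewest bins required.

Total = 30 + 28 + 27 + 25 + 21 + 20 + 17 + 6 = 174.
Lower bound: ⌈174/35⌉ = 5 bins.
Also, 6 items each exceed 35/2, and no two of those can share a bin, so at least 6 bins are needed.
A packing using 7 bins:
  bin 1: 30 = 30
  bin 2: 28 + 6 = 34
  bin 3: 27 = 27
  bin 4: 25 = 25
  bin 5: 21 = 21
  bin 6: 20 = 20
  bin 7: 17 = 17
No arrangement into 6 bins stays within capacity, so 7 is optimal.

7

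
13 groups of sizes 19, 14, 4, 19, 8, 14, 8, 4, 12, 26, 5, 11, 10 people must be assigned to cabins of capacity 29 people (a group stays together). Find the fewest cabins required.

Total = 26 + 19 + 19 + 14 + 14 + 12 + 11 + 10 + 8 + 8 + 5 + 4 + 4 = 154 people.
Lower bound: ⌈154/29⌉ = 6 cabins.
A packing using 6 cabins:
  cabin 1: 26 = 26
  cabin 2: 19 + 10 = 29
  cabin 3: 19 + 8 = 27
  cabin 4: 14 + 14 = 28
  cabin 5: 12 + 11 + 5 = 28
  cabin 6: 8 + 4 + 4 = 16
This matches the lower bound, so 6 is optimal.

6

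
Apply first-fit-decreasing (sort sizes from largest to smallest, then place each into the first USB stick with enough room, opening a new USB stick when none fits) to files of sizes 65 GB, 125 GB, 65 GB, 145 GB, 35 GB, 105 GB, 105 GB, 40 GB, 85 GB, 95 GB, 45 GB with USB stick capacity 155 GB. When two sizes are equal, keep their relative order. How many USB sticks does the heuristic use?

7

Sorted descending: 145, 125, 105, 105, 95, 85, 65, 65, 45, 40, 35.
  145 → USB stick 1 (new)  [load 145/155]
  125 → USB stick 2 (new)  [load 125/155]
  105 → USB stick 3 (new)  [load 105/155]
  105 → USB stick 4 (new)  [load 105/155]
  95 → USB stick 5 (new)  [load 95/155]
  85 → USB stick 6 (new)  [load 85/155]
  65 → USB stick 6  [load 150/155]
  65 → USB stick 7 (new)  [load 65/155]
  45 → USB stick 3  [load 150/155]
  40 → USB stick 4  [load 145/155]
  35 → USB stick 5  [load 130/155]
7 USB sticks opened.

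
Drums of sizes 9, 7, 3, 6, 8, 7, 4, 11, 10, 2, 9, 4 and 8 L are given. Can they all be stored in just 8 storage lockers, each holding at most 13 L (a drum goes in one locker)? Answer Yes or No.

A valid assignment using 8 storage lockers:
  locker 1: 11 + 2 = 13
  locker 2: 10 + 3 = 13
  locker 3: 9 + 4 = 13
  locker 4: 9 + 4 = 13
  locker 5: 8 = 8
  locker 6: 8 = 8
  locker 7: 7 + 6 = 13
  locker 8: 7 = 7
Every load is within 13 L, so 8 storage lockers suffice.

Yes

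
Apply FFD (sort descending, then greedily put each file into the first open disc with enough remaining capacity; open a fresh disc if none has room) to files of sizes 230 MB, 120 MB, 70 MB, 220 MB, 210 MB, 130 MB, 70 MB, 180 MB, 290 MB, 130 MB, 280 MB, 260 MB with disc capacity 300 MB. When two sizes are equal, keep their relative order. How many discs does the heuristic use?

Sorted descending: 290, 280, 260, 230, 220, 210, 180, 130, 130, 120, 70, 70.
  290 → disc 1 (new)  [load 290/300]
  280 → disc 2 (new)  [load 280/300]
  260 → disc 3 (new)  [load 260/300]
  230 → disc 4 (new)  [load 230/300]
  220 → disc 5 (new)  [load 220/300]
  210 → disc 6 (new)  [load 210/300]
  180 → disc 7 (new)  [load 180/300]
  130 → disc 8 (new)  [load 130/300]
  130 → disc 8  [load 260/300]
  120 → disc 7  [load 300/300]
  70 → disc 4  [load 300/300]
  70 → disc 5  [load 290/300]
8 discs opened.

8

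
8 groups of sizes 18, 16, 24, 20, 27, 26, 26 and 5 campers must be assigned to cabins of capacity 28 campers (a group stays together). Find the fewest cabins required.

7

Total = 27 + 26 + 26 + 24 + 20 + 18 + 16 + 5 = 162 campers.
Lower bound: ⌈162/28⌉ = 6 cabins.
Also, 7 groups each exceed 14 campers, and no two of those can share a cabin, so at least 7 cabins are needed.
A packing using 7 cabins:
  cabin 1: 27 = 27
  cabin 2: 26 = 26
  cabin 3: 26 = 26
  cabin 4: 24 = 24
  cabin 5: 20 + 5 = 25
  cabin 6: 18 = 18
  cabin 7: 16 = 16
This matches the lower bound, so 7 is optimal.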